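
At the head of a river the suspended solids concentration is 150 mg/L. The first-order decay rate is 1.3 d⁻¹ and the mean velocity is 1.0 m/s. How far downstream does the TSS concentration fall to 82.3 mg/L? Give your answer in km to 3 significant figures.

39.9 km

From C = C₀·e^(−kt), t = ln(C₀/C)/k = ln(150/82.3)/1.3 = 0.6003/1.3 = 0.4617 d.
Distance = v·t = 1.0 m/s × 3.989e+04 s = 3.989e+04 m = 39.89 km.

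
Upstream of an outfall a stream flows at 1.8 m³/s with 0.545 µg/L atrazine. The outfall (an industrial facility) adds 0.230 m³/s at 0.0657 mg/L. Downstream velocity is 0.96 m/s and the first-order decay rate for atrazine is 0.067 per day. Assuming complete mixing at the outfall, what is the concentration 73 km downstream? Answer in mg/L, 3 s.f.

0.545 µg/L = 0.000545 mg/L.
After complete mixing, C₀ = (0.23·0.0657 + 1.8·0.000545) / 2.03 = 0.007927 mg/L.
Travel time t = 7.3e+04 m / 0.96 m/s = 7.604e+04 s = 0.8801 d.
C = 0.007927·exp(−0.067·0.8801) = 0.007927·0.9427 = 0.007473 mg/L.

0.00747 mg/L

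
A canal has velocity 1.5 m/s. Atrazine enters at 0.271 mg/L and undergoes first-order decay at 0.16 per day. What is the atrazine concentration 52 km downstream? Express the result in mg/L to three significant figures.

Travel time t = 52 km / 1.5 m/s = 5.2e+04/1.5 = 3.467e+04 s = 0.4012 d.
First-order decay: C = 0.271·exp(−0.16·0.4012) = 0.271·0.9378 = 0.2541 mg/L.

0.254 mg/L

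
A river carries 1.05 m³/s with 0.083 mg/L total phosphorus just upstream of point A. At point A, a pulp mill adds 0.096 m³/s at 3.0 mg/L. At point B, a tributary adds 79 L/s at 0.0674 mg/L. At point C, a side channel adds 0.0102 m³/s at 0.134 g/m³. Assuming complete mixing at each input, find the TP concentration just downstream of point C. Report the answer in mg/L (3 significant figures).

After input A: C = (1.05·0.083 + 0.096·3) / 1.146 = 0.3274 mg/L.
79 L/s = 0.079 m³/s.
After input B: C = (1.146·0.3274 + 0.079·0.0674) / 1.225 = 0.3106 mg/L.
After input C: C = (1.225·0.3106 + 0.0102·0.134) / 1.235 = 0.3091 mg/L.

0.309 mg/L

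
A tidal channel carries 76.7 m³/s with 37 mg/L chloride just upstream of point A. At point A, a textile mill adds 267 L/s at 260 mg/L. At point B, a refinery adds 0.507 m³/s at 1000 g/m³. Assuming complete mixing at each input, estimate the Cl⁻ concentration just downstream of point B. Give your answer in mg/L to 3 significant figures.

44.1 mg/L

267 L/s = 0.267 m³/s.
After input A: C = (76.7·37 + 0.267·260) / 76.97 = 37.77 mg/L.
After input B: C = (76.97·37.77 + 0.507·1000) / 77.47 = 44.07 mg/L.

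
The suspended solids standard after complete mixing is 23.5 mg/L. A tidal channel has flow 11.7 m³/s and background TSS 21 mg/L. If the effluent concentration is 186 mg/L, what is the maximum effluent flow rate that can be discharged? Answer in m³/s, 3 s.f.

0.180 m³/s

Mass balance at complete mixing: C_std·(Q_w + Q_r) = Q_w·C_e + Q_r·C_b.
Rearranging, Q_w = Q_r·(C_std − C_b)/(C_e − C_std) = 11.7·(23.5 − 21) / (186 − 23.5) = 0.18 m³/s.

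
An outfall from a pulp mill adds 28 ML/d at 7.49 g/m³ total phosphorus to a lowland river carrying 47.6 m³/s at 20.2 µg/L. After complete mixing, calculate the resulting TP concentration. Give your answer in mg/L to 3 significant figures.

28 ML/d = 0.3241 m³/s.
20.2 µg/L = 0.0202 mg/L.
Conservation of mass across the mixing zone: C = (0.3241·7.49 + 47.6·0.0202) / (0.3241 + 47.6) = 3.389/47.92 = 0.07071 mg/L.

0.0707 mg/L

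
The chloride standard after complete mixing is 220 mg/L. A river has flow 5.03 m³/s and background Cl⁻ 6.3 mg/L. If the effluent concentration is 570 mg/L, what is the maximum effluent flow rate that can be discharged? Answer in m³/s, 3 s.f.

3.07 m³/s

Mass balance at complete mixing: C_std·(Q_w + Q_r) = Q_w·C_e + Q_r·C_b.
Rearranging, Q_w = Q_r·(C_std − C_b)/(C_e − C_std) = 5.03·(220 − 6.3) / (570 − 220) = 3.071 m³/s.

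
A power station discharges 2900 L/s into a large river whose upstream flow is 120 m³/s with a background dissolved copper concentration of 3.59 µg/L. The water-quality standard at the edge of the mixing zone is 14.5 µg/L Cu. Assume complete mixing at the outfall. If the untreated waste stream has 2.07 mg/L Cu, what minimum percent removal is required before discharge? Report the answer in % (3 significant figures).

77.5 %

2900 L/s = 2.9 m³/s.
3.59 µg/L = 0.00359 mg/L.
14.5 µg/L = 0.0145 mg/L.
Mass balance: 0.0145·122.9 = 2.9·Cₑ + 120·0.00359.
Cₑ = (1.782 − 0.4308) / 2.9 = 0.4659 mg/L.
Required removal = 1 − 0.4659/2.07 = 77.49 %.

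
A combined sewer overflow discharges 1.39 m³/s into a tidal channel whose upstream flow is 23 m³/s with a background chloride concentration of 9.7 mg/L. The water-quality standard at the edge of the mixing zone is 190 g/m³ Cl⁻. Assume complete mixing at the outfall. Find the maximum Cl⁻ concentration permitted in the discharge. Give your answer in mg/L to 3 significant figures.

3170 mg/L

Mass balance: 190·24.39 = 1.39·Cₑ + 23·9.7.
Cₑ = (4634 − 223.1) / 1.39 = 3173 mg/L.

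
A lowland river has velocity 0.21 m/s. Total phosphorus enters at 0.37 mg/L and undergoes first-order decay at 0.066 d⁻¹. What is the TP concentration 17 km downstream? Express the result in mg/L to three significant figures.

0.348 mg/L

Travel time t = 17 km / 0.21 m/s = 1.7e+04/0.21 = 8.095e+04 s = 0.9369 d.
First-order decay: C = 0.37·exp(−0.066·0.9369) = 0.37·0.94 = 0.3478 mg/L.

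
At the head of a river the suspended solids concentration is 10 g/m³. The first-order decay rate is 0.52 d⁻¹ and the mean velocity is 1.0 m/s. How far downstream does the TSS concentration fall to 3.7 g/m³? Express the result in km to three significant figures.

From C = C₀·e^(−kt), t = ln(C₀/C)/k = ln(10/3.7)/0.52 = 0.9943/0.52 = 1.912 d.
Distance = v·t = 1.0 m/s × 1.652e+05 s = 1.652e+05 m = 165.2 km.

165 km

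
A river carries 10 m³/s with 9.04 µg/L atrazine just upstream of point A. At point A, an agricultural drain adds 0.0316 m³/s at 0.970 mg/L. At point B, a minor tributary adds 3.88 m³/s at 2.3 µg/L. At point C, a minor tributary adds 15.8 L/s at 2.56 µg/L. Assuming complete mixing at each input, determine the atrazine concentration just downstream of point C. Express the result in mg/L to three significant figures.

9.04 µg/L = 0.00904 mg/L.
After input A: C = (10·0.00904 + 0.0316·0.97) / 10.03 = 0.01207 mg/L.
2.3 µg/L = 0.0023 mg/L.
After input B: C = (10.03·0.01207 + 3.88·0.0023) / 13.91 = 0.009343 mg/L.
15.8 L/s = 0.0158 m³/s.
2.56 µg/L = 0.00256 mg/L.
After input C: C = (13.91·0.009343 + 0.0158·0.00256) / 13.93 = 0.009335 mg/L.

0.00934 mg/L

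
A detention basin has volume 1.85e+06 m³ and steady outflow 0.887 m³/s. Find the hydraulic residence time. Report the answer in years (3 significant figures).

Q = 0.887 m³/s × 3.156e+07 s/yr = 2.799e+07 m³/yr.
Hydraulic residence time τ = V/Q = 1.85e+06/2.799e+07 = 0.06609 yr.

0.0661 yr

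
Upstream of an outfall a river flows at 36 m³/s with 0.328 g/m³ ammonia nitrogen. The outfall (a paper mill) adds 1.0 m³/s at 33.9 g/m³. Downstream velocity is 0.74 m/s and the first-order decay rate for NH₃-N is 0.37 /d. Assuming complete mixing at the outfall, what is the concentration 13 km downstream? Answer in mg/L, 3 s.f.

1.15 mg/L

After complete mixing, C₀ = (1·33.9 + 36·0.328) / 37 = 1.235 mg/L.
Travel time t = 1.3e+04 m / 0.74 m/s = 1.757e+04 s = 0.2033 d.
C = 1.235·exp(−0.37·0.2033) = 1.235·0.9275 = 1.146 mg/L.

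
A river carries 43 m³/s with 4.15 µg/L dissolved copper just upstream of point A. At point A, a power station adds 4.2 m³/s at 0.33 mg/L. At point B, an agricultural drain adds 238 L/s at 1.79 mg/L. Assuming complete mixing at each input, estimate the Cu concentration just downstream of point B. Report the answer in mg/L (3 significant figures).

0.0420 mg/L

4.15 µg/L = 0.00415 mg/L.
After input A: C = (43·0.00415 + 4.2·0.33) / 47.2 = 0.03315 mg/L.
238 L/s = 0.238 m³/s.
After input B: C = (47.2·0.03315 + 0.238·1.79) / 47.44 = 0.04196 mg/L.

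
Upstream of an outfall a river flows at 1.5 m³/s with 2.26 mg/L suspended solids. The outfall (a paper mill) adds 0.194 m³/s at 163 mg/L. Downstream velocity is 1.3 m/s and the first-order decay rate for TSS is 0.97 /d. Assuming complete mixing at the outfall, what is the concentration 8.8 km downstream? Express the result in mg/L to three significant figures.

After complete mixing, C₀ = (0.194·163 + 1.5·2.26) / 1.694 = 20.67 mg/L.
Travel time t = 8800 m / 1.3 m/s = 6769 s = 0.07835 d.
C = 20.67·exp(−0.97·0.07835) = 20.67·0.9268 = 19.16 mg/L.

19.2 mg/L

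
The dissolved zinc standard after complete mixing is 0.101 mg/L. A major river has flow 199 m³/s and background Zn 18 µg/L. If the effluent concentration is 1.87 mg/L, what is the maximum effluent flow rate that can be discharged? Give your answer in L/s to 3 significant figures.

9340 L/s

18 µg/L = 0.018 mg/L.
Mass balance at complete mixing: C_std·(Q_w + Q_r) = Q_w·C_e + Q_r·C_b.
Rearranging, Q_w = Q_r·(C_std − C_b)/(C_e − C_std) = 199·(0.101 − 0.018) / (1.87 − 0.101) = 9.337 m³/s.
= 9337 L/s.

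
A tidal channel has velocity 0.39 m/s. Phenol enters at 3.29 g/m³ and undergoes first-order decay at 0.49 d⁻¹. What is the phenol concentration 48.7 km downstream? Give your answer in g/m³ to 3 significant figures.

1.62 g/m³

Travel time t = 48.7 km / 0.39 m/s = 4.87e+04/0.39 = 1.249e+05 s = 1.445 d.
First-order decay: C = 3.29·exp(−0.49·1.445) = 3.29·0.4925 = 1.62 g/m³.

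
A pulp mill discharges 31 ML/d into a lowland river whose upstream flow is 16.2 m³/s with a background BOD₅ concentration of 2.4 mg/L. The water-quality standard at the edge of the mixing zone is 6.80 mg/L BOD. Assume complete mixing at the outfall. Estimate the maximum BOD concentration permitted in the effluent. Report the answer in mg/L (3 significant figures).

205 mg/L

31 ML/d = 0.3588 m³/s.
Mass balance: 6.8·16.56 = 0.3588·Cₑ + 16.2·2.4.
Cₑ = (112.6 − 38.88) / 0.3588 = 205.5 mg/L.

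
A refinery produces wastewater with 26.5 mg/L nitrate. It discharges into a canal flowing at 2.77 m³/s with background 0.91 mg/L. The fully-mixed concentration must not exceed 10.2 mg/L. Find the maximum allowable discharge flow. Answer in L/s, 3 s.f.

1580 L/s

Mass balance at complete mixing: C_std·(Q_w + Q_r) = Q_w·C_e + Q_r·C_b.
Rearranging, Q_w = Q_r·(C_std − C_b)/(C_e − C_std) = 2.77·(10.2 − 0.91) / (26.5 − 10.2) = 1.579 m³/s.
= 1579 L/s.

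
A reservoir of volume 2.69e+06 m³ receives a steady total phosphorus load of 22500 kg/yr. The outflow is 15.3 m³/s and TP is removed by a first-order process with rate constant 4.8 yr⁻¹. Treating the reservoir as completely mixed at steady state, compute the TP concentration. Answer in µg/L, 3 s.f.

Outflow Q = 15.3 m³/s × 3.156e+07 s/yr = 4.828e+08 m³/yr.
Steady-state CSTR mass balance: W = Q·C + k·V·C, so C = W/(Q + kV).
Q + kV = 4.828e+08 + 4.8·2.69e+06 = 4.957e+08 m³/yr.
C = 22500/4.957e+08 = 4.539e-05 kg/m³ = 0.04539 mg/L = 45.39 µg/L.

45.4 µg/L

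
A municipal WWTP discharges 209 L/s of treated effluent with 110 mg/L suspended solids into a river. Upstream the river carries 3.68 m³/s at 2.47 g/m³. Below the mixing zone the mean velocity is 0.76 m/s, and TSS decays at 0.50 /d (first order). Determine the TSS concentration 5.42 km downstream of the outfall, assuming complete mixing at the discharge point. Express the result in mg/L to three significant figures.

209 L/s = 0.209 m³/s.
After complete mixing, C₀ = (0.209·110 + 3.68·2.47) / 3.889 = 8.249 mg/L.
Travel time t = 5420 m / 0.76 m/s = 7132 s = 0.08254 d.
C = 8.249·exp(−0.50·0.08254) = 8.249·0.9596 = 7.915 mg/L.

7.92 mg/L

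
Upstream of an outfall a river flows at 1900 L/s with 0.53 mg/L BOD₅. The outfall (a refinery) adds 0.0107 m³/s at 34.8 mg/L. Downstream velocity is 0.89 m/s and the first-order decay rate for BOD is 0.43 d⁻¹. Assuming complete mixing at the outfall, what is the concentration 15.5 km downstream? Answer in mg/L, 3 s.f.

0.662 mg/L

1900 L/s = 1.9 m³/s.
After complete mixing, C₀ = (0.0107·34.8 + 1.9·0.53) / 1.911 = 0.7219 mg/L.
Travel time t = 1.55e+04 m / 0.89 m/s = 1.742e+04 s = 0.2016 d.
C = 0.7219·exp(−0.43·0.2016) = 0.7219·0.917 = 0.662 mg/L.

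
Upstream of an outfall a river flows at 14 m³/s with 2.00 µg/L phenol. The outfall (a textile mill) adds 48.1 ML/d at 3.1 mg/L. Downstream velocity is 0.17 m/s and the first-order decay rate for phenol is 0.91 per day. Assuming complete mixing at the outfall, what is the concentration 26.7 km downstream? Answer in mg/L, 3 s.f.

48.1 ML/d = 0.5567 m³/s.
2.00 µg/L = 0.002 mg/L.
After complete mixing, C₀ = (0.5567·3.1 + 14·0.002) / 14.56 = 0.1205 mg/L.
Travel time t = 2.67e+04 m / 0.17 m/s = 1.571e+05 s = 1.818 d.
C = 0.1205·exp(−0.91·1.818) = 0.1205·0.1912 = 0.02304 mg/L.

0.0230 mg/L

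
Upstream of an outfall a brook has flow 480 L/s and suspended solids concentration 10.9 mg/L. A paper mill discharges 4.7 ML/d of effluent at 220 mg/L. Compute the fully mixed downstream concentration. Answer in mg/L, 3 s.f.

4.7 ML/d = 0.0544 m³/s.
480 L/s = 0.48 m³/s.
By mass balance at complete mixing, C = (0.0544·220 + 0.48·10.9) / (0.0544 + 0.48) = 17.2/0.5344 = 32.18 mg/L.

32.2 mg/L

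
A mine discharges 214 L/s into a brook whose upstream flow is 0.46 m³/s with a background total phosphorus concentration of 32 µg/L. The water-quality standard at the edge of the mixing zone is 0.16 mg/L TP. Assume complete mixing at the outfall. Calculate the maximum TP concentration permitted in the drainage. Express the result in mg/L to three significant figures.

214 L/s = 0.214 m³/s.
32 µg/L = 0.032 mg/L.
Mass balance: 0.16·0.674 = 0.214·Cₑ + 0.46·0.032.
Cₑ = (0.1078 − 0.01472) / 0.214 = 0.4351 mg/L.

0.435 mg/L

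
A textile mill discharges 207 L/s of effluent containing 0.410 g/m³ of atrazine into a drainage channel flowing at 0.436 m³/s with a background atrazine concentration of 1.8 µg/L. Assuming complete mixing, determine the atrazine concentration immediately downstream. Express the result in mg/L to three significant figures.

207 L/s = 0.207 m³/s.
1.8 µg/L = 0.0018 mg/L.
By mass balance at complete mixing, C = (0.207·0.41 + 0.436·0.0018) / (0.207 + 0.436) = 0.08565/0.643 = 0.1332 mg/L.

0.133 mg/L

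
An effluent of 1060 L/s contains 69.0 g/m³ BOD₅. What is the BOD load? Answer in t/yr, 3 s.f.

1060 L/s = 1.06 m³/s.
Mass flux = Q·C = 1.06 m³/s × 69 g/m³ = 73.14 g/s.
= 73.14 g/s × 31.56 = 2308 t/yr.

2310 t/yr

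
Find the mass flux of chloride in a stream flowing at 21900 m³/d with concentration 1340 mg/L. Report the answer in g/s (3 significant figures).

21900 m³/d = 0.2535 m³/s.
Mass flux = Q·C = 0.2535 m³/s × 1340 g/m³ = 339.7 g/s.

340 g/s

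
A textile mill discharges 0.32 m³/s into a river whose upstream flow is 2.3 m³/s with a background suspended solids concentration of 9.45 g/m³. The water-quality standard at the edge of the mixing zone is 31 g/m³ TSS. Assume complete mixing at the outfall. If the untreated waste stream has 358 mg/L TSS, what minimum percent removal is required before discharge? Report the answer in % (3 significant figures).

Mass balance: 31·2.62 = 0.32·Cₑ + 2.3·9.45.
Cₑ = (81.22 − 21.73) / 0.32 = 185.9 mg/L.
Required removal = 1 − 185.9/358 = 48.08 %.

48.1 %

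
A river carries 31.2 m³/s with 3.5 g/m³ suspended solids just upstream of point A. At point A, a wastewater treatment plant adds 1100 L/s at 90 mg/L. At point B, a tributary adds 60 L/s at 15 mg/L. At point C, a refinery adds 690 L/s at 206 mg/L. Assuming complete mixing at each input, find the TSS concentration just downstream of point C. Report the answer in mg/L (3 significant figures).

10.6 mg/L

1100 L/s = 1.1 m³/s.
After input A: C = (31.2·3.5 + 1.1·90) / 32.3 = 6.446 mg/L.
60 L/s = 0.06 m³/s.
After input B: C = (32.3·6.446 + 0.06·15) / 32.36 = 6.462 mg/L.
690 L/s = 0.69 m³/s.
After input C: C = (32.36·6.462 + 0.69·206) / 33.05 = 10.63 mg/L.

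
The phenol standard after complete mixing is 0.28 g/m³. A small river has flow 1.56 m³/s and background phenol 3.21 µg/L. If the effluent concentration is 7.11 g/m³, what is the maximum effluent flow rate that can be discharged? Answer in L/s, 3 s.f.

3.21 µg/L = 0.00321 mg/L.
Mass balance at complete mixing: C_std·(Q_w + Q_r) = Q_w·C_e + Q_r·C_b.
Rearranging, Q_w = Q_r·(C_std − C_b)/(C_e − C_std) = 1.56·(0.28 − 0.00321) / (7.11 − 0.28) = 0.06322 m³/s.
= 63.22 L/s.

63.2 L/s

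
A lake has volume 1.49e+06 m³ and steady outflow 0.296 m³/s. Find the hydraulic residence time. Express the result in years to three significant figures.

0.160 yr

Q = 0.296 m³/s × 3.156e+07 s/yr = 9.341e+06 m³/yr.
Hydraulic residence time τ = V/Q = 1.49e+06/9.341e+06 = 0.1595 yr.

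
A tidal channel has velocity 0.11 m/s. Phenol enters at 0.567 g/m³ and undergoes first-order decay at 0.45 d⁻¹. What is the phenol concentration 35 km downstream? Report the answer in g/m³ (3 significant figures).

Travel time t = 35 km / 0.11 m/s = 3.5e+04/0.11 = 3.182e+05 s = 3.683 d.
First-order decay: C = 0.567·exp(−0.45·3.683) = 0.567·0.1907 = 0.1081 g/m³.

0.108 g/m³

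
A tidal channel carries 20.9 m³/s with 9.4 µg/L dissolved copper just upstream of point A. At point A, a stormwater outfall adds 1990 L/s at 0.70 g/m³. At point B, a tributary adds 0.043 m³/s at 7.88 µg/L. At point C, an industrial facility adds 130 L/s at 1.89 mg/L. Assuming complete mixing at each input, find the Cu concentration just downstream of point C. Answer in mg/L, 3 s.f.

0.0796 mg/L

9.4 µg/L = 0.0094 mg/L.
1990 L/s = 1.99 m³/s.
After input A: C = (20.9·0.0094 + 1.99·0.7) / 22.89 = 0.06944 mg/L.
7.88 µg/L = 0.00788 mg/L.
After input B: C = (22.89·0.06944 + 0.043·0.00788) / 22.93 = 0.06932 mg/L.
130 L/s = 0.13 m³/s.
After input C: C = (22.93·0.06932 + 0.13·1.89) / 23.06 = 0.07959 mg/L.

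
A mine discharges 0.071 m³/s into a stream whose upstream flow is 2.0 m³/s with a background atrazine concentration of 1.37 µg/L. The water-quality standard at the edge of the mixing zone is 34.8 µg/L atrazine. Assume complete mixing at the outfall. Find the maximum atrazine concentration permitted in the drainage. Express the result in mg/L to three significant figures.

0.976 mg/L

1.37 µg/L = 0.00137 mg/L.
34.8 µg/L = 0.0348 mg/L.
Mass balance: 0.0348·2.071 = 0.071·Cₑ + 2·0.00137.
Cₑ = (0.07207 − 0.00274) / 0.071 = 0.9765 mg/L.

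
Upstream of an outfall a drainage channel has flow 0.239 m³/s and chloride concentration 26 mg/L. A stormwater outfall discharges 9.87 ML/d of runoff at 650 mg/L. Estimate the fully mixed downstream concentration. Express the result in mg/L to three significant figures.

228 mg/L

9.87 ML/d = 0.1142 m³/s.
By mass balance at complete mixing, C = (0.1142·650 + 0.239·26) / (0.1142 + 0.239) = 80.47/0.3532 = 227.8 mg/L.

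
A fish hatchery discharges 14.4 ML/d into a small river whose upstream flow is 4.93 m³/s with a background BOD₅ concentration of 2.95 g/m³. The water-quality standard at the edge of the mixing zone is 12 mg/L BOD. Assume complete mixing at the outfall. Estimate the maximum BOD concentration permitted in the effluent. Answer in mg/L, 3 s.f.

14.4 ML/d = 0.1667 m³/s.
Mass balance: 12·5.097 = 0.1667·Cₑ + 4.93·2.95.
Cₑ = (61.16 − 14.54) / 0.1667 = 279.7 mg/L.

280 mg/L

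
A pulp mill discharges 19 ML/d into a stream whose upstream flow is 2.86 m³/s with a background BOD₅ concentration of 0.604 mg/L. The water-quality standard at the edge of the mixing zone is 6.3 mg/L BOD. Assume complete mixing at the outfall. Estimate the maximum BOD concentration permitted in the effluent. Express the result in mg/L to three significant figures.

19 ML/d = 0.2199 m³/s.
Mass balance: 6.3·3.08 = 0.2199·Cₑ + 2.86·0.604.
Cₑ = (19.4 − 1.727) / 0.2199 = 80.38 mg/L.

80.4 mg/L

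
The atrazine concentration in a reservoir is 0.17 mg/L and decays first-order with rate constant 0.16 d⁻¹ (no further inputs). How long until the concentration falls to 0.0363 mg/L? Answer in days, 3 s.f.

9.65 d

t = ln(C₀/C)/k = ln(0.17/0.0363)/0.16 = 1.544/0.16 = 9.65 d.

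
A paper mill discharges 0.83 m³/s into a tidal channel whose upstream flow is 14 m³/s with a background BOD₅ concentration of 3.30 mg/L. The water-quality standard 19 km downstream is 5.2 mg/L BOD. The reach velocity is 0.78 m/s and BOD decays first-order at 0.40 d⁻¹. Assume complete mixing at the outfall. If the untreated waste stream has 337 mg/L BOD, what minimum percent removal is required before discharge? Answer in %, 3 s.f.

Travel time to the compliance point: t = 1.9e+04/0.78 = 2.436e+04 s = 0.2819 d; decay factor exp(−0.40·0.2819) = 0.8934.
So the concentration just after mixing may be at most 5.2/0.8934 = 5.821 mg/L.
Mass balance: 5.821·14.83 = 0.83·Cₑ + 14·3.3.
Cₑ = (86.32 − 46.2) / 0.83 = 48.34 mg/L.
Required removal = 1 − 48.34/337 = 85.66 %.

85.7 %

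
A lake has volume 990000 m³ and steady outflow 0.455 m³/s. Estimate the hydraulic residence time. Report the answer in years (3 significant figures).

Q = 0.455 m³/s × 3.156e+07 s/yr = 1.436e+07 m³/yr.
Hydraulic residence time τ = V/Q = 990000/1.436e+07 = 0.06895 yr.

0.0689 yr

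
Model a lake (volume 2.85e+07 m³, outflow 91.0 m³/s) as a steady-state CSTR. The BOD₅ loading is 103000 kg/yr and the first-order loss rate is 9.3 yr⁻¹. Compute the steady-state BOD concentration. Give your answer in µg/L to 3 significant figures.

32.8 µg/L

Outflow Q = 91.0 m³/s × 3.156e+07 s/yr = 2.872e+09 m³/yr.
Steady-state CSTR mass balance: W = Q·C + k·V·C, so C = W/(Q + kV).
Q + kV = 2.872e+09 + 9.3·2.85e+07 = 3.137e+09 m³/yr.
C = 103000/3.137e+09 = 3.284e-05 kg/m³ = 0.03284 mg/L = 32.84 µg/L.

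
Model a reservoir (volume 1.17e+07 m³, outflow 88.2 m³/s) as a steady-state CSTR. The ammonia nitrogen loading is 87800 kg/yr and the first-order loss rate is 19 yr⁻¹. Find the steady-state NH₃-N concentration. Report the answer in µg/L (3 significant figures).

Outflow Q = 88.2 m³/s × 3.156e+07 s/yr = 2.783e+09 m³/yr.
Steady-state CSTR mass balance: W = Q·C + k·V·C, so C = W/(Q + kV).
Q + kV = 2.783e+09 + 19·1.17e+07 = 3.006e+09 m³/yr.
C = 87800/3.006e+09 = 2.921e-05 kg/m³ = 0.02921 mg/L = 29.21 µg/L.

29.2 µg/L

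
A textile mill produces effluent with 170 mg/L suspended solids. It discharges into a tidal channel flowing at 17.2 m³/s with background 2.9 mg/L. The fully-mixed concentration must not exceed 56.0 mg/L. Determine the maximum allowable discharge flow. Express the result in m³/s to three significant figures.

Mass balance at complete mixing: C_std·(Q_w + Q_r) = Q_w·C_e + Q_r·C_b.
Rearranging, Q_w = Q_r·(C_std − C_b)/(C_e − C_std) = 17.2·(56 − 2.9) / (170 − 56) = 8.012 m³/s.

8.01 m³/s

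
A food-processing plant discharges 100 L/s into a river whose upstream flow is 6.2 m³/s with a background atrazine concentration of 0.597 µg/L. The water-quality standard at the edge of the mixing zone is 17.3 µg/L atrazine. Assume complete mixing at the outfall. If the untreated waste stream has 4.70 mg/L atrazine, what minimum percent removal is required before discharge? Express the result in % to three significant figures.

77.6 %

100 L/s = 0.1 m³/s.
0.597 µg/L = 0.000597 mg/L.
17.3 µg/L = 0.0173 mg/L.
Mass balance: 0.0173·6.3 = 0.1·Cₑ + 6.2·0.000597.
Cₑ = (0.109 − 0.003701) / 0.1 = 1.053 mg/L.
Required removal = 1 − 1.053/4.70 = 77.6 %.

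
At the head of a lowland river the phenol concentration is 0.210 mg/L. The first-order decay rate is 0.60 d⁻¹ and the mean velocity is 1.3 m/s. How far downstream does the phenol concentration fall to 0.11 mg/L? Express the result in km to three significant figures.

121 km

From C = C₀·e^(−kt), t = ln(C₀/C)/k = ln(0.210/0.11)/0.60 = 0.6466/0.60 = 1.078 d.
Distance = v·t = 1.3 m/s × 9.311e+04 s = 1.21e+05 m = 121 km.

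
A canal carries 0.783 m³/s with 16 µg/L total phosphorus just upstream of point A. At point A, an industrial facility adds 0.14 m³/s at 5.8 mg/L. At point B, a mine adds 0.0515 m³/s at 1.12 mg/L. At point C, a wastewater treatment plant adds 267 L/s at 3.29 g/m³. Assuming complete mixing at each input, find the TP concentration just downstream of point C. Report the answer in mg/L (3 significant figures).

16 µg/L = 0.016 mg/L.
After input A: C = (0.783·0.016 + 0.14·5.8) / 0.923 = 0.8933 mg/L.
After input B: C = (0.923·0.8933 + 0.0515·1.12) / 0.9745 = 0.9053 mg/L.
267 L/s = 0.267 m³/s.
After input C: C = (0.9745·0.9053 + 0.267·3.29) / 1.242 = 1.418 mg/L.

1.42 mg/L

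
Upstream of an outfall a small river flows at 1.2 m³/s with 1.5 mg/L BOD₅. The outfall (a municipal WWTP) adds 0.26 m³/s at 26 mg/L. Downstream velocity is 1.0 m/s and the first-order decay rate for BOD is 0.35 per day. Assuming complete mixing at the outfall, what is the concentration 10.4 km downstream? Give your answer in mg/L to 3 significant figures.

After complete mixing, C₀ = (0.26·26 + 1.2·1.5) / 1.46 = 5.863 mg/L.
Travel time t = 1.04e+04 m / 1.0 m/s = 1.04e+04 s = 0.1204 d.
C = 5.863·exp(−0.35·0.1204) = 5.863·0.9587 = 5.621 mg/L.

5.62 mg/L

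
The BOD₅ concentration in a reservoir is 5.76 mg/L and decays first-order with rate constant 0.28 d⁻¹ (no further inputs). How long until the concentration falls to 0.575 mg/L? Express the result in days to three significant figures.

t = ln(C₀/C)/k = ln(5.76/0.575)/0.28 = 2.304/0.28 = 8.23 d.

8.23 d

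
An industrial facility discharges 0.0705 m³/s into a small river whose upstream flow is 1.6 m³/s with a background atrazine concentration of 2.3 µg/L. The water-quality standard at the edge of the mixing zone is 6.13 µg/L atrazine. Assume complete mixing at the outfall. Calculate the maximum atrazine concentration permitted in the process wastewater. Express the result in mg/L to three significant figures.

0.0931 mg/L

2.3 µg/L = 0.0023 mg/L.
6.13 µg/L = 0.00613 mg/L.
Mass balance: 0.00613·1.671 = 0.0705·Cₑ + 1.6·0.0023.
Cₑ = (0.01024 − 0.00368) / 0.0705 = 0.09305 mg/L.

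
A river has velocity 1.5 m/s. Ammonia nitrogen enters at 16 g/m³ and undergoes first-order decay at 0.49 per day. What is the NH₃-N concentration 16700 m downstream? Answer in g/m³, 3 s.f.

15.0 g/m³

Travel time t = 16700 m / 1.5 m/s = 1.67e+04/1.5 = 1.113e+04 s = 0.1289 d.
First-order decay: C = 16·exp(−0.49·0.1289) = 16·0.9388 = 15.02 g/m³.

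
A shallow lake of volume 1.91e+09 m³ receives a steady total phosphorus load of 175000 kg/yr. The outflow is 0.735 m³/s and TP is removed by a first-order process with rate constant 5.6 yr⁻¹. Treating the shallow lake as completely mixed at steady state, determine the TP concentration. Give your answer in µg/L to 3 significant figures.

Outflow Q = 0.735 m³/s × 3.156e+07 s/yr = 2.319e+07 m³/yr.
Steady-state CSTR mass balance: W = Q·C + k·V·C, so C = W/(Q + kV).
Q + kV = 2.319e+07 + 5.6·1.91e+09 = 1.072e+10 m³/yr.
C = 175000/1.072e+10 = 1.633e-05 kg/m³ = 0.01633 mg/L = 16.33 µg/L.

16.3 µg/L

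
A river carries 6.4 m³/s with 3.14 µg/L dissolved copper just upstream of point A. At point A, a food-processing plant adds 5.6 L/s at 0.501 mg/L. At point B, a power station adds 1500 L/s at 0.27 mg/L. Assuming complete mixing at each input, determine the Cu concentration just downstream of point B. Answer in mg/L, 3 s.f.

3.14 µg/L = 0.00314 mg/L.
5.6 L/s = 0.0056 m³/s.
After input A: C = (6.4·0.00314 + 0.0056·0.501) / 6.406 = 0.003575 mg/L.
1500 L/s = 1.5 m³/s.
After input B: C = (6.406·0.003575 + 1.5·0.27) / 7.906 = 0.05413 mg/L.

0.0541 mg/L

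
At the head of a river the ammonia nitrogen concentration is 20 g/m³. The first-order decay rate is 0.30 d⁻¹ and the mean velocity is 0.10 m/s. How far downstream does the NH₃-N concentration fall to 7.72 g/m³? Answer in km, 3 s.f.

27.4 km

From C = C₀·e^(−kt), t = ln(C₀/C)/k = ln(20/7.72)/0.30 = 0.9519/0.30 = 3.173 d.
Distance = v·t = 0.10 m/s × 2.742e+05 s = 2.742e+04 m = 27.42 km.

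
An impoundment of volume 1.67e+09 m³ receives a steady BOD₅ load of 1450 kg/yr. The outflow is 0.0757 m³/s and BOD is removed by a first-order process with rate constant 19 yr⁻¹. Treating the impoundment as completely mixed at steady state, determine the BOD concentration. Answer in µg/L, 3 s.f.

0.0457 µg/L

Outflow Q = 0.0757 m³/s × 3.156e+07 s/yr = 2.389e+06 m³/yr.
Steady-state CSTR mass balance: W = Q·C + k·V·C, so C = W/(Q + kV).
Q + kV = 2.389e+06 + 19·1.67e+09 = 3.173e+10 m³/yr.
C = 1450/3.173e+10 = 4.569e-08 kg/m³ = 4.569e-05 mg/L = 0.04569 µg/L.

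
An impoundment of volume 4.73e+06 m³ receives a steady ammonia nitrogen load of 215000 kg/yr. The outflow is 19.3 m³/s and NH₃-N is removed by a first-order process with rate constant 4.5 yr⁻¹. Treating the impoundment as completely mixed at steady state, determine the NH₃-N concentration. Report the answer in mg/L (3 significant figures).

0.341 mg/L

Outflow Q = 19.3 m³/s × 3.156e+07 s/yr = 6.091e+08 m³/yr.
Steady-state CSTR mass balance: W = Q·C + k·V·C, so C = W/(Q + kV).
Q + kV = 6.091e+08 + 4.5·4.73e+06 = 6.303e+08 m³/yr.
C = 215000/6.303e+08 = 0.0003411 kg/m³ = 0.3411 mg/L.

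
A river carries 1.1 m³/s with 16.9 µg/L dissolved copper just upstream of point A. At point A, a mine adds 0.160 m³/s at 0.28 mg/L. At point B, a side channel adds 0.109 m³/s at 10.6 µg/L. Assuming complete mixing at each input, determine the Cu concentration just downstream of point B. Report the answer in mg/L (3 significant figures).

16.9 µg/L = 0.0169 mg/L.
After input A: C = (1.1·0.0169 + 0.16·0.28) / 1.26 = 0.05031 mg/L.
10.6 µg/L = 0.0106 mg/L.
After input B: C = (1.26·0.05031 + 0.109·0.0106) / 1.369 = 0.04715 mg/L.

0.0471 mg/L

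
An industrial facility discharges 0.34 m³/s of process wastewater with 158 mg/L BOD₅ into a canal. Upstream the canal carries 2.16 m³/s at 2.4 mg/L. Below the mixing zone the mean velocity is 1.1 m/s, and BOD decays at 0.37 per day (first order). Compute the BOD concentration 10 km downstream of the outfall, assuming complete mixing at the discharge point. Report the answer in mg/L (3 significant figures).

After complete mixing, C₀ = (0.34·158 + 2.16·2.4) / 2.5 = 23.56 mg/L.
Travel time t = 1e+04 m / 1.1 m/s = 9091 s = 0.1052 d.
C = 23.56·exp(−0.37·0.1052) = 23.56·0.9618 = 22.66 mg/L.

22.7 mg/L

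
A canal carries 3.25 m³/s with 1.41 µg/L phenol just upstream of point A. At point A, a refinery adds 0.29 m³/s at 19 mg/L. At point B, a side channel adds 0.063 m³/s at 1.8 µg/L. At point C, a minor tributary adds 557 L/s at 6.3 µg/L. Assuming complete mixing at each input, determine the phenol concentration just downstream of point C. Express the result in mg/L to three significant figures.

1.33 mg/L

1.41 µg/L = 0.00141 mg/L.
After input A: C = (3.25·0.00141 + 0.29·19) / 3.54 = 1.558 mg/L.
1.8 µg/L = 0.0018 mg/L.
After input B: C = (3.54·1.558 + 0.063·0.0018) / 3.603 = 1.531 mg/L.
557 L/s = 0.557 m³/s.
6.3 µg/L = 0.0063 mg/L.
After input C: C = (3.603·1.531 + 0.557·0.0063) / 4.16 = 1.326 mg/L.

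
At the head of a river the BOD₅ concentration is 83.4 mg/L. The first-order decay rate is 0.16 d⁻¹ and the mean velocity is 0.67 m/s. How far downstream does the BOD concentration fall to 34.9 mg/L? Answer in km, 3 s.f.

315 km

From C = C₀·e^(−kt), t = ln(C₀/C)/k = ln(83.4/34.9)/0.16 = 0.8712/0.16 = 5.445 d.
Distance = v·t = 0.67 m/s × 4.704e+05 s = 3.152e+05 m = 315.2 km.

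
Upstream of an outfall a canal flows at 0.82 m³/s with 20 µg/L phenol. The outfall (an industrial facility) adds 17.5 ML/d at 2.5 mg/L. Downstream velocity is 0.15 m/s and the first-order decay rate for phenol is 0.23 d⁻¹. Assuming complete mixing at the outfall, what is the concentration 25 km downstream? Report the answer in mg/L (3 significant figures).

0.328 mg/L

17.5 ML/d = 0.2025 m³/s.
20 µg/L = 0.02 mg/L.
After complete mixing, C₀ = (0.2025·2.5 + 0.82·0.02) / 1.023 = 0.5112 mg/L.
Travel time t = 2.5e+04 m / 0.15 m/s = 1.667e+05 s = 1.929 d.
C = 0.5112·exp(−0.23·1.929) = 0.5112·0.6417 = 0.328 mg/L.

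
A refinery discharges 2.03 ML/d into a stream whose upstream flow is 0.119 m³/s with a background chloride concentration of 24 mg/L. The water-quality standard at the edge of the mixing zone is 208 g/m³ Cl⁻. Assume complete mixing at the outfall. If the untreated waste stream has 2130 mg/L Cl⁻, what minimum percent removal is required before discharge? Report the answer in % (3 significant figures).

46.5 %

2.03 ML/d = 0.0235 m³/s.
Mass balance: 208·0.1425 = 0.0235·Cₑ + 0.119·24.
Cₑ = (29.64 − 2.856) / 0.0235 = 1140 mg/L.
Required removal = 1 − 1140/2130 = 46.48 %.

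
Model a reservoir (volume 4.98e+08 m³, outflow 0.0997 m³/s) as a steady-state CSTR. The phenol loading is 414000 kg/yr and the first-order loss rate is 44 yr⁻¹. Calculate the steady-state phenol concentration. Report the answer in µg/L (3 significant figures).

Outflow Q = 0.0997 m³/s × 3.156e+07 s/yr = 3.146e+06 m³/yr.
Steady-state CSTR mass balance: W = Q·C + k·V·C, so C = W/(Q + kV).
Q + kV = 3.146e+06 + 44·4.98e+08 = 2.192e+10 m³/yr.
C = 414000/2.192e+10 = 1.889e-05 kg/m³ = 0.01889 mg/L = 18.89 µg/L.

18.9 µg/L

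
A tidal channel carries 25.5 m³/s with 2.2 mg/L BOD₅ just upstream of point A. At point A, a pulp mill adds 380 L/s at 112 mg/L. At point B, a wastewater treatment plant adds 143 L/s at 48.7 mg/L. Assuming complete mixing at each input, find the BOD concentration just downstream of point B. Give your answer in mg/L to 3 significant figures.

4.06 mg/L

380 L/s = 0.38 m³/s.
After input A: C = (25.5·2.2 + 0.38·112) / 25.88 = 3.812 mg/L.
143 L/s = 0.143 m³/s.
After input B: C = (25.88·3.812 + 0.143·48.7) / 26.02 = 4.059 mg/L.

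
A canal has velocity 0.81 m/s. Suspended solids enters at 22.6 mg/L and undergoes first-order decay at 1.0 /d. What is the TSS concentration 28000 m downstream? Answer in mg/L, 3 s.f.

15.1 mg/L

Travel time t = 28000 m / 0.81 m/s = 2.8e+04/0.81 = 3.457e+04 s = 0.4001 d.
First-order decay: C = 22.6·exp(−1.0·0.4001) = 22.6·0.6703 = 15.15 mg/L.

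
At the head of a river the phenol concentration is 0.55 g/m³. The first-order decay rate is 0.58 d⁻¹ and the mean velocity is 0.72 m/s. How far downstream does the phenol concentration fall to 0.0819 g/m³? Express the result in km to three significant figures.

204 km

From C = C₀·e^(−kt), t = ln(C₀/C)/k = ln(0.55/0.0819)/0.58 = 1.904/0.58 = 3.283 d.
Distance = v·t = 0.72 m/s × 2.837e+05 s = 2.043e+05 m = 204.3 km.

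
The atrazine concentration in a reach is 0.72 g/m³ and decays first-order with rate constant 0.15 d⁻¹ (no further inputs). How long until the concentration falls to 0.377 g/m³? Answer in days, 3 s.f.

4.31 d

t = ln(C₀/C)/k = ln(0.72/0.377)/0.15 = 0.647/0.15 = 4.313 d.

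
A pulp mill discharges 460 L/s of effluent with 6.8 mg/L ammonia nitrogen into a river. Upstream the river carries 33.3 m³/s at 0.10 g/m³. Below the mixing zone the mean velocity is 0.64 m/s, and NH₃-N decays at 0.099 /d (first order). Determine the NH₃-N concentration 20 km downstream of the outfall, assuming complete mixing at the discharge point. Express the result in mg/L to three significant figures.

0.185 mg/L

460 L/s = 0.46 m³/s.
After complete mixing, C₀ = (0.46·6.8 + 33.3·0.1) / 33.76 = 0.1913 mg/L.
Travel time t = 2e+04 m / 0.64 m/s = 3.125e+04 s = 0.3617 d.
C = 0.1913·exp(−0.099·0.3617) = 0.1913·0.9648 = 0.1846 mg/L.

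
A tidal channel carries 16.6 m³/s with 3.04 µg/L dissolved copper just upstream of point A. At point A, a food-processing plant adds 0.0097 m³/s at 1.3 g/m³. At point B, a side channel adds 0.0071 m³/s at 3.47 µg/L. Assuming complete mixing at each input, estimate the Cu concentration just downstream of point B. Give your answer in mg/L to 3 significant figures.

0.00380 mg/L

3.04 µg/L = 0.00304 mg/L.
After input A: C = (16.6·0.00304 + 0.0097·1.3) / 16.61 = 0.003797 mg/L.
3.47 µg/L = 0.00347 mg/L.
After input B: C = (16.61·0.003797 + 0.0071·0.00347) / 16.62 = 0.003797 mg/L.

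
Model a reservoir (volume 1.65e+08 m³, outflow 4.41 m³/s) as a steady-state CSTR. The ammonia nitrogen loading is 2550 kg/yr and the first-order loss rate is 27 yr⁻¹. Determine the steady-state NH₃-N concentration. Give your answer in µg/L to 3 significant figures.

0.555 µg/L

Outflow Q = 4.41 m³/s × 3.156e+07 s/yr = 1.392e+08 m³/yr.
Steady-state CSTR mass balance: W = Q·C + k·V·C, so C = W/(Q + kV).
Q + kV = 1.392e+08 + 27·1.65e+08 = 4.594e+09 m³/yr.
C = 2550/4.594e+09 = 5.551e-07 kg/m³ = 0.0005551 mg/L = 0.5551 µg/L.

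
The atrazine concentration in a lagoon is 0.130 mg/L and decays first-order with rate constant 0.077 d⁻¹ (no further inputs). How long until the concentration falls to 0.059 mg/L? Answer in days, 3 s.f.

t = ln(C₀/C)/k = ln(0.130/0.059)/0.077 = 0.79/0.077 = 10.26 d.

10.3 d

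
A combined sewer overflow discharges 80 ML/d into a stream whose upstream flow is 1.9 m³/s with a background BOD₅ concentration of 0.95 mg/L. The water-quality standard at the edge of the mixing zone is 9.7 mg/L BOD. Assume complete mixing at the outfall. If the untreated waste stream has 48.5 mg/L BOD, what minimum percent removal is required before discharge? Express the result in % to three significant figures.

43.0 %

80 ML/d = 0.9259 m³/s.
Mass balance: 9.7·2.826 = 0.9259·Cₑ + 1.9·0.95.
Cₑ = (27.41 − 1.805) / 0.9259 = 27.66 mg/L.
Required removal = 1 − 27.66/48.5 = 42.98 %.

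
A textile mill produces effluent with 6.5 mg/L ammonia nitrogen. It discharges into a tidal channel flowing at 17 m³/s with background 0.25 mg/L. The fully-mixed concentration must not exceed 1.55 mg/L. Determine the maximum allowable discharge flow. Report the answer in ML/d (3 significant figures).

Mass balance at complete mixing: C_std·(Q_w + Q_r) = Q_w·C_e + Q_r·C_b.
Rearranging, Q_w = Q_r·(C_std − C_b)/(C_e − C_std) = 17·(1.55 − 0.25) / (6.5 − 1.55) = 4.465 m³/s.
= 385.7 ML/d.

386 ML/d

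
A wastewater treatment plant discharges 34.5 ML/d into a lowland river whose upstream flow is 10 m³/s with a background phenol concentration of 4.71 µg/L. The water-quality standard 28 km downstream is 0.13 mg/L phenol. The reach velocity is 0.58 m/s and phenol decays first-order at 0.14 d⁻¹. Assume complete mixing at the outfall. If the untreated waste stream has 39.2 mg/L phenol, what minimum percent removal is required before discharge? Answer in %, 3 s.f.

91.0 %

34.5 ML/d = 0.3993 m³/s.
4.71 µg/L = 0.00471 mg/L.
Travel time to the compliance point: t = 2.8e+04/0.58 = 4.828e+04 s = 0.5587 d; decay factor exp(−0.14·0.5587) = 0.9248.
So the concentration just after mixing may be at most 0.13/0.9248 = 0.1406 mg/L.
Mass balance: 0.1406·10.4 = 0.3993·Cₑ + 10·0.00471.
Cₑ = (1.462 − 0.0471) / 0.3993 = 3.543 mg/L.
Required removal = 1 − 3.543/39.2 = 90.96 %.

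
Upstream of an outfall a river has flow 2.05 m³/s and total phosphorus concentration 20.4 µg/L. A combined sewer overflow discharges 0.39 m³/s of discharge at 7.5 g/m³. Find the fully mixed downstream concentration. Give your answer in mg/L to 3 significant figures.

20.4 µg/L = 0.0204 mg/L.
Flow-weighted mixing gives C = (0.39·7.5 + 2.05·0.0204) / (0.39 + 2.05) = 2.967/2.44 = 1.216 mg/L.

1.22 mg/L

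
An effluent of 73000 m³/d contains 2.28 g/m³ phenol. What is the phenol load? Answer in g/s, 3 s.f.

73000 m³/d = 0.8449 m³/s.
Mass flux = Q·C = 0.8449 m³/s × 2.28 g/m³ = 1.926 g/s.

1.93 g/s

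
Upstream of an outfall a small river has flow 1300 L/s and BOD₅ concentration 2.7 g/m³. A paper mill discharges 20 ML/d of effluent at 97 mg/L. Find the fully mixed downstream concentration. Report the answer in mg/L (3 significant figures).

20 ML/d = 0.2315 m³/s.
1300 L/s = 1.3 m³/s.
By mass balance at complete mixing, C = (0.2315·97 + 1.3·2.7) / (0.2315 + 1.3) = 25.96/1.531 = 16.95 mg/L.

17.0 mg/L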